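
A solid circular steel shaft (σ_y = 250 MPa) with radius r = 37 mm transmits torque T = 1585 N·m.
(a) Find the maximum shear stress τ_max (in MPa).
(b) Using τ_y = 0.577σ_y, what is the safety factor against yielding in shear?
(a) For a solid circular shaft, τ_max = T·r/J with J = π·r^4/2, i.e. τ_max = 2·T / (π·r^3). Convert r = 37 mm = 0.037 m.
  τ_max = (2 × 1585) / (π × 0.037^3) = 1.992 × 10⁷ Pa = 19.92 MPa
(b) τ_y = 0.577 × 250 = 144.25 MPa
  SF = τ_y/τ_max = 144.25 / 19.92 = 7.241
Final answer: (a) τ_max = 19.92 MPa, (b) SF = 7.241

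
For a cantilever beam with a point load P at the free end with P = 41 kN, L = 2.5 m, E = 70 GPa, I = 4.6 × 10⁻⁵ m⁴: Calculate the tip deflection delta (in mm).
Model: a cantilever beam with a point load P at the free end, so delta = (P·L^3) / (3·E·I).
Convert to SI units:
  P = 41 kN = 41000 N
  E = 70 GPa = 7 × 10¹⁰ Pa
Substitute:
  delta = (41000 × 2.5^3) / (3 × (7 × 10¹⁰) × (4.6 × 10⁻⁵))
  delta = 0.06632 m
Convert: delta = 0.06632 m = 66.32 mm
Final answer: delta = 66.32 mm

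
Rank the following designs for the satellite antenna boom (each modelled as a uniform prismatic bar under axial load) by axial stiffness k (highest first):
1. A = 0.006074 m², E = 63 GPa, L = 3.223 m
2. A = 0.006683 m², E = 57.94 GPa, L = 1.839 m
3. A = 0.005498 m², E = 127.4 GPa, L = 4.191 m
Model: a uniform prismatic bar under axial load, so k = (A·E) / L (SI units).
  Case 1: k = (0.006074 × (6.3 × 10¹⁰)) / 3.223 = 1.187 × 10⁸ N/m = 118.7 MN/m
  Case 2: k = (0.006683 × (5.794 × 10¹⁰)) / 1.839 = 2.106 × 10⁸ N/m = 210.6 MN/m
  Case 3: k = (0.005498 × (1.274 × 10¹¹)) / 4.191 = 1.671 × 10⁸ N/m = 167.1 MN/m
Ordering: 210.6 MN/m (case 2) > 167.1 MN/m (case 3) > 118.7 MN/m (case 1)
Final answer: 2, 3, 1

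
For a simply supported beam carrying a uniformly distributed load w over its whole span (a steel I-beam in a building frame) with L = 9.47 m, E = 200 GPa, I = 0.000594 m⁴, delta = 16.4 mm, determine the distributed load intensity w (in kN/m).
Model: a simply supported beam carrying a uniformly distributed load w over its whole span, so delta = (5·w·L^4) / (384·E·I).
Solve for w: w = (384·delta·E·I) / (5·L^4).
Convert to SI units:
  E = 200 GPa = 2 × 10¹¹ Pa
  delta = 16.4 mm = 0.0164 m
Substitute:
  w = (384 × 0.0164 × (2 × 10¹¹) × 0.000594) / (5 × 9.47^4)
  w = 18600 N/m
Convert: w = 18600 N/m = 18.6 kN/m
Final answer: w = 18.6 kN/m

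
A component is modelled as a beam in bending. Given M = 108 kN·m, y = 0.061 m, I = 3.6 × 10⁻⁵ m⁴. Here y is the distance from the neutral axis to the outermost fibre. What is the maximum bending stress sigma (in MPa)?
Model: a beam in bending, so sigma = (M·y) / I.
Convert to SI units:
  M = 108 kN·m = 108000 N·m
Substitute:
  sigma = (108000 × 0.061) / (3.6 × 10⁻⁵)
  sigma = 1.83 × 10⁸ Pa
Convert: sigma = 1.83 × 10⁸ Pa = 183 MPa
Final answer: sigma = 183 MPa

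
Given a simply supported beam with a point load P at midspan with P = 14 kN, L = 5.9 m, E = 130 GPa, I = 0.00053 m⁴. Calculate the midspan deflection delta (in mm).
Model: a simply supported beam with a point load P at midspan, so delta = (P·L^3) / (48·E·I).
Convert to SI units:
  P = 14 kN = 14000 N
  E = 130 GPa = 1.3 × 10¹¹ Pa
Substitute:
  delta = (14000 × 5.9^3) / (48 × (1.3 × 10¹¹) × 0.00053)
  delta = 0.0008694 m
Convert: delta = 0.0008694 m = 0.8694 mm
Final answer: delta = 0.8694 mm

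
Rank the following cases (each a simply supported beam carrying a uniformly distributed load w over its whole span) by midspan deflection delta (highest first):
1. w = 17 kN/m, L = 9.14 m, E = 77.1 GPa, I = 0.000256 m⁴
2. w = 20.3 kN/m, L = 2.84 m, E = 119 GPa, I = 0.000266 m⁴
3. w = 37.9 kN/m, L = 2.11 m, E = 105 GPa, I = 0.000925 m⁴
Model: a simply supported beam carrying a uniformly distributed load w over its whole span, so delta = (5·w·L^4) / (384·E·I) (SI units).
  Case 1: delta = (5 × 17000 × 9.14^4) / (384 × (7.71 × 10¹⁰) × 0.000256) = 0.07827 m = 78.27 mm
  Case 2: delta = (5 × 20300 × 2.84^4) / (384 × (1.19 × 10¹¹) × 0.000266) = 0.0005432 m = 0.5432 mm
  Case 3: delta = (5 × 37900 × 2.11^4) / (384 × (1.05 × 10¹¹) × 0.000925) = 0.0001007 m = 0.1007 mm
Ordering: 78.27 mm (case 1) > 0.5432 mm (case 2) > 0.1007 mm (case 3)
Final answer: 1, 2, 3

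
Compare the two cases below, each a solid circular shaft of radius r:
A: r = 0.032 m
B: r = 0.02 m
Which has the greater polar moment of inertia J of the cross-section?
Model: a solid circular shaft of radius r, so J = (π·r^4) / 2 (SI units).
  A: J = (π × 0.032^4) / 2 = 1.647 × 10⁻⁶ m⁴
  B: J = (π × 0.02^4) / 2 = 2.513 × 10⁻⁷ m⁴
1.647 × 10⁻⁶ m⁴ > 2.513 × 10⁻⁷ m⁴, so A is larger.
Final answer: A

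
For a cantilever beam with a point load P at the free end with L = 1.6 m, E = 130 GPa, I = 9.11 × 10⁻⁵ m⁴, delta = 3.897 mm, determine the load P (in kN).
Model: a cantilever beam with a point load P at the free end, so delta = (P·L^3) / (3·E·I).
Solve for P: P = (3·delta·E·I) / L^3.
Convert to SI units:
  E = 130 GPa = 1.3 × 10¹¹ Pa
  delta = 3.897 mm = 0.003897 m
Substitute:
  P = (3 × 0.003897 × (1.3 × 10¹¹) × (9.11 × 10⁻⁵)) / 1.6^3
  P = 33800 N
Convert: P = 33800 N = 33.8 kN
Final answer: P = 33.8 kN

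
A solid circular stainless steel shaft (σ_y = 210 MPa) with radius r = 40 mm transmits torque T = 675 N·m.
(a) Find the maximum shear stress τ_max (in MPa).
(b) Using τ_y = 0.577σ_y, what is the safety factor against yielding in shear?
(a) For a solid circular shaft, τ_max = T·r/J with J = π·r^4/2, i.e. τ_max = 2·T / (π·r^3). Convert r = 40 mm = 0.04 m.
  τ_max = (2 × 675) / (π × 0.04^3) = 6.714 × 10⁶ Pa = 6.714 MPa
(b) τ_y = 0.577 × 210 = 121.17 MPa
  SF = τ_y/τ_max = 121.17 / 6.714 = 18.05
Final answer: (a) τ_max = 6.714 MPa, (b) SF = 18.05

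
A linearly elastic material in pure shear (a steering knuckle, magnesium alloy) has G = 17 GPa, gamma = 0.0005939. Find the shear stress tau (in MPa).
Model: a linearly elastic material in pure shear, so tau = G·gamma.
Convert to SI units:
  G = 17 GPa = 1.7 × 10¹⁰ Pa
Substitute:
  tau = (1.7 × 10¹⁰) × 0.0005939
  tau = 1.01 × 10⁷ Pa
Convert: tau = 1.01 × 10⁷ Pa = 10.1 MPa
Final answer: tau = 10.1 MPa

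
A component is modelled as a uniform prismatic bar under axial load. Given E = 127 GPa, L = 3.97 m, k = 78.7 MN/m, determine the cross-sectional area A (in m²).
Model: a uniform prismatic bar under axial load, so k = (A·E) / L.
Solve for A: A = (k·L) / E.
Convert to SI units:
  E = 127 GPa = 1.27 × 10¹¹ Pa
  k = 78.7 MN/m = 7.87 × 10⁷ N/m
Substitute:
  A = ((7.87 × 10⁷) × 3.97) / (1.27 × 10¹¹)
  A = 0.00246 m²
Final answer: A = 0.00246 m²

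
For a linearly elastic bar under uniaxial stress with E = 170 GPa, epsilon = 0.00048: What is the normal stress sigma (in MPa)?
Model: a linearly elastic bar under uniaxial stress, so sigma = E·epsilon.
Convert to SI units:
  E = 170 GPa = 1.7 × 10¹¹ Pa
Substitute:
  sigma = (1.7 × 10¹¹) × 0.00048
  sigma = 8.16 × 10⁷ Pa
Convert: sigma = 8.16 × 10⁷ Pa = 81.6 MPa
Final answer: sigma = 81.6 MPa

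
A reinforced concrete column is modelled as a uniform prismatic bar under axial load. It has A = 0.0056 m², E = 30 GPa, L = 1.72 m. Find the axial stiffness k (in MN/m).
Model: a uniform prismatic bar under axial load, so k = (A·E) / L.
Convert to SI units:
  E = 30 GPa = 3 × 10¹⁰ Pa
Substitute:
  k = (0.0056 × (3 × 10¹⁰)) / 1.72
  k = 9.767 × 10⁷ N/m
Convert: k = 9.767 × 10⁷ N/m = 97.67 MN/m
Final answer: k = 97.67 MN/m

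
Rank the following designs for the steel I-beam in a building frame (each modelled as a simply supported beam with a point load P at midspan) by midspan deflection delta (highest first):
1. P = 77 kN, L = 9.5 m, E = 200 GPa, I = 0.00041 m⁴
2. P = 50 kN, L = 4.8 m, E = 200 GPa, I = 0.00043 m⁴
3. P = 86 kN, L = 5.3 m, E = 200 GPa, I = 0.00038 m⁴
Model: a simply supported beam with a point load P at midspan, so delta = (P·L^3) / (48·E·I) (SI units).
  Case 1: delta = (77000 × 9.5^3) / (48 × (2 × 10¹¹) × 0.00041) = 0.01677 m = 16.77 mm
  Case 2: delta = (50000 × 4.8^3) / (48 × (2 × 10¹¹) × 0.00043) = 0.00134 m = 1.34 mm
  Case 3: delta = (86000 × 5.3^3) / (48 × (2 × 10¹¹) × 0.00038) = 0.00351 m = 3.51 mm
Ordering: 16.77 mm (case 1) > 3.51 mm (case 3) > 1.34 mm (case 2)
Final answer: 1, 3, 2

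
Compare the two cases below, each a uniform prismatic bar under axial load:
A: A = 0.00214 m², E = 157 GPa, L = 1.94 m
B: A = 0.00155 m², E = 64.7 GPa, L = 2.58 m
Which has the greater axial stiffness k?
Model: a uniform prismatic bar under axial load, so k = (A·E) / L (SI units).
  A: k = (0.00214 × (1.57 × 10¹¹)) / 1.94 = 1.732 × 10⁸ N/m = 173.2 MN/m
  B: k = (0.00155 × (6.47 × 10¹⁰)) / 2.58 = 3.887 × 10⁷ N/m = 38.87 MN/m
173.2 MN/m > 38.87 MN/m, so A is larger.
Final answer: A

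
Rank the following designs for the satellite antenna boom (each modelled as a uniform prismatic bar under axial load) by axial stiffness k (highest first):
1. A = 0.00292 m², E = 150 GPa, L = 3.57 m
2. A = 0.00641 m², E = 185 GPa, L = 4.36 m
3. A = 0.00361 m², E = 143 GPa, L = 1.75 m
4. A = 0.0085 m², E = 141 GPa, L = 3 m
Model: a uniform prismatic bar under axial load, so k = (A·E) / L (SI units).
  Case 1: k = (0.00292 × (1.5 × 10¹¹)) / 3.57 = 1.227 × 10⁸ N/m = 122.7 MN/m
  Case 2: k = (0.00641 × (1.85 × 10¹¹)) / 4.36 = 2.72 × 10⁸ N/m = 272 MN/m
  Case 3: k = (0.00361 × (1.43 × 10¹¹)) / 1.75 = 2.95 × 10⁸ N/m = 295 MN/m
  Case 4: k = (0.0085 × (1.41 × 10¹¹)) / 3 = 3.995 × 10⁸ N/m = 399.5 MN/m
Ordering: 399.5 MN/m (case 4) > 295 MN/m (case 3) > 272 MN/m (case 2) > 122.7 MN/m (case 1)
Final answer: 4, 3, 2, 1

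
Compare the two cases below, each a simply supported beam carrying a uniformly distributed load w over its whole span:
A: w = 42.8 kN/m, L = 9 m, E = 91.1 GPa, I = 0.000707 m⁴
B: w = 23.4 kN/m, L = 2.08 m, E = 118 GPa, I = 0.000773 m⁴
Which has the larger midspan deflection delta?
Model: a simply supported beam carrying a uniformly distributed load w over its whole span, so delta = (5·w·L^4) / (384·E·I) (SI units).
  A: delta = (5 × 42800 × 9^4) / (384 × (9.11 × 10¹⁰) × 0.000707) = 0.05677 m = 56.77 mm
  B: delta = (5 × 23400 × 2.08^4) / (384 × (1.18 × 10¹¹) × 0.000773) = 6.252 × 10⁻⁵ m = 0.06252 mm
56.77 mm > 0.06252 mm, so A is larger.
Final answer: A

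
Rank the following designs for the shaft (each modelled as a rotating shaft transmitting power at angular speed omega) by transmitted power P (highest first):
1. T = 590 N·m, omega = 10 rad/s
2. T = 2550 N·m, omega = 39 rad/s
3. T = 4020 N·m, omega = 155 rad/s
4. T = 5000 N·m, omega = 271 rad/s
Model: a rotating shaft transmitting power at angular speed omega, so P = T·omega (SI units).
  Case 1: P = 590 × 10 = 5900 W = 5.9 kW
  Case 2: P = 2550 × 39 = 99450 W = 99.45 kW
  Case 3: P = 4020 × 155 = 623100 W = 623.1 kW
  Case 4: P = 5000 × 271 = 1.355 × 10⁶ W = 1355 kW
Ordering: 1355 kW (case 4) > 623.1 kW (case 3) > 99.45 kW (case 2) > 5.9 kW (case 1)
Final answer: 4, 3, 2, 1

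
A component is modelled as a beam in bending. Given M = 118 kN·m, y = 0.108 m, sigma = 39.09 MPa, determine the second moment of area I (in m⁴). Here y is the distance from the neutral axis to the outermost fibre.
Model: a beam in bending, so sigma = (M·y) / I.
Solve for I: I = (M·y) / sigma.
Convert to SI units:
  M = 118 kN·m = 118000 N·m
  sigma = 39.09 MPa = 3.909 × 10⁷ Pa
Substitute:
  I = (118000 × 0.108) / (3.909 × 10⁷)
  I = 0.000326 m⁴
Final answer: I = 0.000326 m⁴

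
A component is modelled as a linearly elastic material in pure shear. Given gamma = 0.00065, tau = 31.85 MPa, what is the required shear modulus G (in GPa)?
Model: a linearly elastic material in pure shear, so tau = G·gamma.
Solve for G: G = tau / gamma.
Convert to SI units:
  tau = 31.85 MPa = 3.185 × 10⁷ Pa
Substitute:
  G = (3.185 × 10⁷) / 0.00065
  G = 4.9 × 10¹⁰ Pa
Convert: G = 4.9 × 10¹⁰ Pa = 49 GPa
Final answer: G = 49 GPa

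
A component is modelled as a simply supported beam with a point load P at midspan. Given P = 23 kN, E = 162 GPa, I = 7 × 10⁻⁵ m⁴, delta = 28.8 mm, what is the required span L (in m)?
Model: a simply supported beam with a point load P at midspan, so delta = (P·L^3) / (48·E·I).
Solve for L: L = ((48·delta·E·I) / P)^(1/3).
Convert to SI units:
  P = 23 kN = 23000 N
  E = 162 GPa = 1.62 × 10¹¹ Pa
  delta = 28.8 mm = 0.0288 m
Substitute:
  L = ((48 × 0.0288 × (1.62 × 10¹¹) × (7 × 10⁻⁵)) / 23000)^(1/3)
  L = 8.8 m
Final answer: L = 8.8 m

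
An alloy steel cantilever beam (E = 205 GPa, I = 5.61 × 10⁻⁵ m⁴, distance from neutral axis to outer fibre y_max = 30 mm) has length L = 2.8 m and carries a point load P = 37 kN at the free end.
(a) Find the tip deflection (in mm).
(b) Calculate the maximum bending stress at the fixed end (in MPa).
(a) Tip deflection of a cantilever with an end point load: δ = P·L^3 / (3·E·I). Convert P = 37 kN = 37000 N, E = 205 GPa = 2.05 × 10¹¹ Pa.
  δ = (37000 × 2.8^3) / (3 × (2.05 × 10¹¹) × (5.61 × 10⁻⁵)) = 0.02354 m = 23.54 mm
(b) Maximum bending moment at the fixed end: M = P·L = 37000 × 2.8 = 103600 N·m. Convert y_max = 30 mm = 0.03 m.
  σ = M·y_max / I = (103600 × 0.03) / (5.61 × 10⁻⁵) = 5.54 × 10⁷ Pa = 55.4 MPa
Final answer: (a) δ = 23.54 mm, (b) σ = 55.4 MPa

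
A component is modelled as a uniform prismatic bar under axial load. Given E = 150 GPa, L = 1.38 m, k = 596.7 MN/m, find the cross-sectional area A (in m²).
Model: a uniform prismatic bar under axial load, so k = (A·E) / L.
Solve for A: A = (k·L) / E.
Convert to SI units:
  E = 150 GPa = 1.5 × 10¹¹ Pa
  k = 596.7 MN/m = 5.967 × 10⁸ N/m
Substitute:
  A = ((5.967 × 10⁸) × 1.38) / (1.5 × 10¹¹)
  A = 0.00549 m²
Final answer: A = 0.00549 m²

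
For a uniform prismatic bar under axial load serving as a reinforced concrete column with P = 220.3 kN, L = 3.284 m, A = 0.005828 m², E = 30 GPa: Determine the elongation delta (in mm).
Model: a uniform prismatic bar under axial load, so delta = (P·L) / (A·E).
Convert to SI units:
  P = 220.3 kN = 220300 N
  E = 30 GPa = 3 × 10¹⁰ Pa
Substitute:
  delta = (220300 × 3.284) / (0.005828 × (3 × 10¹⁰))
  delta = 0.004138 m
Convert: delta = 0.004138 m = 4.138 mm
Final answer: delta = 4.138 mm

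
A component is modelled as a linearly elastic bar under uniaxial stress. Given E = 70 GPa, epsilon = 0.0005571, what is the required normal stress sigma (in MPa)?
Model: a linearly elastic bar under uniaxial stress, so epsilon = sigma / E.
Solve for sigma: sigma = epsilon·E.
Convert to SI units:
  E = 70 GPa = 7 × 10¹⁰ Pa
Substitute:
  sigma = 0.0005571 × (7 × 10¹⁰)
  sigma = 3.9 × 10⁷ Pa
Convert: sigma = 3.9 × 10⁷ Pa = 39 MPa
Final answer: sigma = 39 MPa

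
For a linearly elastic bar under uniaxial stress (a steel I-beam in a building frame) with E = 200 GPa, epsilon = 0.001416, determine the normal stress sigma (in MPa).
Model: a linearly elastic bar under uniaxial stress, so epsilon = sigma / E.
Solve for sigma: sigma = epsilon·E.
Convert to SI units:
  E = 200 GPa = 2 × 10¹¹ Pa
Substitute:
  sigma = 0.001416 × (2 × 10¹¹)
  sigma = 2.832 × 10⁸ Pa
Convert: sigma = 2.832 × 10⁸ Pa = 283.2 MPa
Final answer: sigma = 283.2 MPa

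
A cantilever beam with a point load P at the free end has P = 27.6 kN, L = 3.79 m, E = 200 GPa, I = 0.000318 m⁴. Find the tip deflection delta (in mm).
Model: a cantilever beam with a point load P at the free end, so delta = (P·L^3) / (3·E·I).
Convert to SI units:
  P = 27.6 kN = 27600 N
  E = 200 GPa = 2 × 10¹¹ Pa
Substitute:
  delta = (27600 × 3.79^3) / (3 × (2 × 10¹¹) × 0.000318)
  delta = 0.007875 m
Convert: delta = 0.007875 m = 7.875 mm
Final answer: delta = 7.875 mm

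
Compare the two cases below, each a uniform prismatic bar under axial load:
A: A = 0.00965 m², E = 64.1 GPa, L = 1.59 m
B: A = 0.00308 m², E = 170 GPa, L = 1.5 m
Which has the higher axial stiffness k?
Model: a uniform prismatic bar under axial load, so k = (A·E) / L (SI units).
  A: k = (0.00965 × (6.41 × 10¹⁰)) / 1.59 = 3.89 × 10⁸ N/m = 389 MN/m
  B: k = (0.00308 × (1.7 × 10¹¹)) / 1.5 = 3.491 × 10⁸ N/m = 349.1 MN/m
389 MN/m > 349.1 MN/m, so A is larger.
Final answer: A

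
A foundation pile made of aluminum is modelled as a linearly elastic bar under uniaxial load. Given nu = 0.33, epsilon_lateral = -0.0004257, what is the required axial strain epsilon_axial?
Model: a linearly elastic bar under uniaxial load, so epsilon_lateral = -nu·epsilon_axial.
Solve for epsilon_axial: epsilon_axial = -epsilon_lateral / nu.
Substitute:
  epsilon_axial = -(-0.0004257) / 0.33
  epsilon_axial = 0.00129
Final answer: epsilon_axial = 0.00129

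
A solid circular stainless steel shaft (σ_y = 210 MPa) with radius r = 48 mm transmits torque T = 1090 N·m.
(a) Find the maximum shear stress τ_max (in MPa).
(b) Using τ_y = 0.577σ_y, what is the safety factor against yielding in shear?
(a) For a solid circular shaft, τ_max = T·r/J with J = π·r^4/2, i.e. τ_max = 2·T / (π·r^3). Convert r = 48 mm = 0.048 m.
  τ_max = (2 × 1090) / (π × 0.048^3) = 6.275 × 10⁶ Pa = 6.275 MPa
(b) τ_y = 0.577 × 210 = 121.17 MPa
  SF = τ_y/τ_max = 121.17 / 6.275 = 19.31
Final answer: (a) τ_max = 6.275 MPa, (b) SF = 19.31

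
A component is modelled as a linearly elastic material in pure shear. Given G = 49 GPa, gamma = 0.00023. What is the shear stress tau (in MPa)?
Model: a linearly elastic material in pure shear, so tau = G·gamma.
Convert to SI units:
  G = 49 GPa = 4.9 × 10¹⁰ Pa
Substitute:
  tau = (4.9 × 10¹⁰) × 0.00023
  tau = 1.127 × 10⁷ Pa
Convert: tau = 1.127 × 10⁷ Pa = 11.27 MPa
Final answer: tau = 11.27 MPa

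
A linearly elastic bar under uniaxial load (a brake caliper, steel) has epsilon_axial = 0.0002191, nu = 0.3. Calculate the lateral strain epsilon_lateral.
Model: a linearly elastic bar under uniaxial load, so epsilon_lateral = -nu·epsilon_axial.
Substitute:
  epsilon_lateral = -(0.3 × 0.0002191)
  epsilon_lateral = -6.573 × 10⁻⁵
Final answer: epsilon_lateral = -6.573 × 10⁻⁵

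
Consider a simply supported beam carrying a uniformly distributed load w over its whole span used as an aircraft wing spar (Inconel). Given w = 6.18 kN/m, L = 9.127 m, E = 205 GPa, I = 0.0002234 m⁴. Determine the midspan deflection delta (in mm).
Model: a simply supported beam carrying a uniformly distributed load w over its whole span, so delta = (5·w·L^4) / (384·E·I).
Convert to SI units:
  w = 6.18 kN/m = 6180 N/m
  E = 205 GPa = 2.05 × 10¹¹ Pa
Substitute:
  delta = (5 × 6180 × 9.127^4) / (384 × (2.05 × 10¹¹) × 0.0002234)
  delta = 0.01219 m
Convert: delta = 0.01219 m = 12.19 mm
Final answer: delta = 12.19 mm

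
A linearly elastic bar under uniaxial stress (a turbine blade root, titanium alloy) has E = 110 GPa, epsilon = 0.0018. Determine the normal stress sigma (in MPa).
Model: a linearly elastic bar under uniaxial stress, so sigma = E·epsilon.
Convert to SI units:
  E = 110 GPa = 1.1 × 10¹¹ Pa
Substitute:
  sigma = (1.1 × 10¹¹) × 0.0018
  sigma = 1.98 × 10⁸ Pa
Convert: sigma = 1.98 × 10⁸ Pa = 198 MPa
Final answer: sigma = 198 MPa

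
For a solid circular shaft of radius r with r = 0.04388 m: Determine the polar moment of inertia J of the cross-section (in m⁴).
Model: a solid circular shaft of radius r, so J = (π·r^4) / 2.
Substitute:
  J = (π × 0.04388^4) / 2
  J = 5.824 × 10⁻⁶ m⁴
Final answer: J = 5.824 × 10⁻⁶ m⁴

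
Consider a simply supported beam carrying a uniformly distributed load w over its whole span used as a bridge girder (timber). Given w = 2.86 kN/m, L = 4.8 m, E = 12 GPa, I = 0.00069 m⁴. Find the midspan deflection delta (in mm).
Model: a simply supported beam carrying a uniformly distributed load w over its whole span, so delta = (5·w·L^4) / (384·E·I).
Convert to SI units:
  w = 2.86 kN/m = 2860 N/m
  E = 12 GPa = 1.2 × 10¹⁰ Pa
Substitute:
  delta = (5 × 2860 × 4.8^4) / (384 × (1.2 × 10¹⁰) × 0.00069)
  delta = 0.002387 m
Convert: delta = 0.002387 m = 2.387 mm
Final answer: delta = 2.387 mm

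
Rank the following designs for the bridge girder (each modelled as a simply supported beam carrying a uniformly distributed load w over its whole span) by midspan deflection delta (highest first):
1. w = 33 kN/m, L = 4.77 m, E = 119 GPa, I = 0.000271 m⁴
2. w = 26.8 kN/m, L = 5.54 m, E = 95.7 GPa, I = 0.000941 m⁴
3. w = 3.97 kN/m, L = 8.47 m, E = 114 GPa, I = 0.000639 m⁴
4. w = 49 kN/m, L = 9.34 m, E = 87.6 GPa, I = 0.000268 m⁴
Model: a simply supported beam carrying a uniformly distributed load w over its whole span, so delta = (5·w·L^4) / (384·E·I) (SI units).
  Case 1: delta = (5 × 33000 × 4.77^4) / (384 × (1.19 × 10¹¹) × 0.000271) = 0.006898 m = 6.898 mm
  Case 2: delta = (5 × 26800 × 5.54^4) / (384 × (9.57 × 10¹⁰) × 0.000941) = 0.00365 m = 3.65 mm
  Case 3: delta = (5 × 3970 × 8.47^4) / (384 × (1.14 × 10¹¹) × 0.000639) = 0.003652 m = 3.652 mm
  Case 4: delta = (5 × 49000 × 9.34^4) / (384 × (8.76 × 10¹⁰) × 0.000268) = 0.2068 m = 206.8 mm
Ordering: 206.8 mm (case 4) > 6.898 mm (case 1) > 3.652 mm (case 3) > 3.65 mm (case 2)
Final answer: 4, 1, 3, 2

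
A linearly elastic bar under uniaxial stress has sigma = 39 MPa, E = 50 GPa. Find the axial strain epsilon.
Model: a linearly elastic bar under uniaxial stress, so epsilon = sigma / E.
Convert to SI units:
  sigma = 39 MPa = 3.9 × 10⁷ Pa
  E = 50 GPa = 5 × 10¹⁰ Pa
Substitute:
  epsilon = (3.9 × 10⁷) / (5 × 10¹⁰)
  epsilon = 0.00078
Final answer: epsilon = 0.00078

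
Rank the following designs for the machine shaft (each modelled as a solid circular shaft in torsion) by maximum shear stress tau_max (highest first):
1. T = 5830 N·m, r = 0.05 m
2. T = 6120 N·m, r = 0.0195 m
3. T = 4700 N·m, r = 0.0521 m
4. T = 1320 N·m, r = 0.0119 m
Model: a solid circular shaft in torsion, so tau_max = (2·T) / (π·r^3) (SI units).
  Case 1: tau_max = (2 × 5830) / (π × 0.05^3) = 2.969 × 10⁷ Pa = 29.69 MPa
  Case 2: tau_max = (2 × 6120) / (π × 0.0195^3) = 5.254 × 10⁸ Pa = 525.4 MPa
  Case 3: tau_max = (2 × 4700) / (π × 0.0521^3) = 2.116 × 10⁷ Pa = 21.16 MPa
  Case 4: tau_max = (2 × 1320) / (π × 0.0119^3) = 4.987 × 10⁸ Pa = 498.7 MPa
Ordering: 525.4 MPa (case 2) > 498.7 MPa (case 4) > 29.69 MPa (case 1) > 21.16 MPa (case 3)
Final answer: 2, 4, 1, 3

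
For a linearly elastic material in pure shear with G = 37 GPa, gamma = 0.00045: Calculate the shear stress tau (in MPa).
Model: a linearly elastic material in pure shear, so tau = G·gamma.
Convert to SI units:
  G = 37 GPa = 3.7 × 10¹⁰ Pa
Substitute:
  tau = (3.7 × 10¹⁰) × 0.00045
  tau = 1.665 × 10⁷ Pa
Convert: tau = 1.665 × 10⁷ Pa = 16.65 MPa
Final answer: tau = 16.65 MPa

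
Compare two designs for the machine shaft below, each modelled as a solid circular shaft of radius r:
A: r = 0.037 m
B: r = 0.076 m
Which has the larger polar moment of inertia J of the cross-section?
Model: a solid circular shaft of radius r, so J = (π·r^4) / 2 (SI units).
  A: J = (π × 0.037^4) / 2 = 2.944 × 10⁻⁶ m⁴
  B: J = (π × 0.076^4) / 2 = 5.241 × 10⁻⁵ m⁴
5.241 × 10⁻⁵ m⁴ > 2.944 × 10⁻⁶ m⁴, so B is larger.
Final answer: B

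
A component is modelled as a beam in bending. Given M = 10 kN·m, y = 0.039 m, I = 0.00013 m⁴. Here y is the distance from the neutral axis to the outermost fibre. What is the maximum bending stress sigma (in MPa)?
Model: a beam in bending, so sigma = (M·y) / I.
Convert to SI units:
  M = 10 kN·m = 10000 N·m
Substitute:
  sigma = (10000 × 0.039) / 0.00013
  sigma = 3 × 10⁶ Pa
Convert: sigma = 3 × 10⁶ Pa = 3 MPa
Final answer: sigma = 3 MPa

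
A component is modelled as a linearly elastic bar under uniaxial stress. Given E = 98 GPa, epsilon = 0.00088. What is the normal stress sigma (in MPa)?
Model: a linearly elastic bar under uniaxial stress, so sigma = E·epsilon.
Convert to SI units:
  E = 98 GPa = 9.8 × 10¹⁰ Pa
Substitute:
  sigma = (9.8 × 10¹⁰) × 0.00088
  sigma = 8.624 × 10⁷ Pa
Convert: sigma = 8.624 × 10⁷ Pa = 86.24 MPa
Final answer: sigma = 86.24 MPa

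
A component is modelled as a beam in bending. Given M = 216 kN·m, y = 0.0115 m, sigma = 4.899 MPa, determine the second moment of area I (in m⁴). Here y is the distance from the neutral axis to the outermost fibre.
Model: a beam in bending, so sigma = (M·y) / I.
Solve for I: I = (M·y) / sigma.
Convert to SI units:
  M = 216 kN·m = 216000 N·m
  sigma = 4.899 MPa = 4.899 × 10⁶ Pa
Substitute:
  I = (216000 × 0.0115) / (4.899 × 10⁶)
  I = 0.000507 m⁴
Final answer: I = 0.000507 m⁴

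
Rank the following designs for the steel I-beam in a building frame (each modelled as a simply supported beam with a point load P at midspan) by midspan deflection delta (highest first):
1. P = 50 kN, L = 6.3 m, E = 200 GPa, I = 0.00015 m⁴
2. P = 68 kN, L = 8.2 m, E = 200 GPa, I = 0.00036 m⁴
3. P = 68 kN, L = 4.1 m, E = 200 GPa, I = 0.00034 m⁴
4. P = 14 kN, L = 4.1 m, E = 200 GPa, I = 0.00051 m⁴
Model: a simply supported beam with a point load P at midspan, so delta = (P·L^3) / (48·E·I) (SI units).
  Case 1: delta = (50000 × 6.3^3) / (48 × (2 × 10¹¹) × 0.00015) = 0.008682 m = 8.682 mm
  Case 2: delta = (68000 × 8.2^3) / (48 × (2 × 10¹¹) × 0.00036) = 0.01085 m = 10.85 mm
  Case 3: delta = (68000 × 4.1^3) / (48 × (2 × 10¹¹) × 0.00034) = 0.001436 m = 1.436 mm
  Case 4: delta = (14000 × 4.1^3) / (48 × (2 × 10¹¹) × 0.00051) = 0.0001971 m = 0.1971 mm
Ordering: 10.85 mm (case 2) > 8.682 mm (case 1) > 1.436 mm (case 3) > 0.1971 mm (case 4)
Final answer: 2, 1, 3, 4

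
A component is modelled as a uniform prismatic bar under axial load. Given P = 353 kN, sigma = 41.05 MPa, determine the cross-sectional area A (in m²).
Model: a uniform prismatic bar under axial load, so sigma = P / A.
Solve for A: A = P / sigma.
Convert to SI units:
  P = 353 kN = 353000 N
  sigma = 41.05 MPa = 4.105 × 10⁷ Pa
Substitute:
  A = 353000 / (4.105 × 10⁷)
  A = 0.008599 m²
Final answer: A = 0.008599 m²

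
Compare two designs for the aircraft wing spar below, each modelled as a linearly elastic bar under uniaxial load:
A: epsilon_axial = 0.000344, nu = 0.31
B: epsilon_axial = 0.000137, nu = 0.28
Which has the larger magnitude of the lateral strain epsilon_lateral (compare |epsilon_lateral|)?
Model: a linearly elastic bar under uniaxial load, so epsilon_lateral = -nu·epsilon_axial (SI units).
  A: epsilon_lateral = -(0.31 × 0.000344) = -0.0001066
  B: epsilon_lateral = -(0.28 × 0.000137) = -3.836 × 10⁻⁵
|epsilon_lateral|: A = 0.0001066, B = 3.836 × 10⁻⁵, so A is larger in magnitude.
Final answer: A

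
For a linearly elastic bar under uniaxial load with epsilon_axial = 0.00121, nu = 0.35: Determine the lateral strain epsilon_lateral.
Model: a linearly elastic bar under uniaxial load, so epsilon_lateral = -nu·epsilon_axial.
Substitute:
  epsilon_lateral = -(0.35 × 0.00121)
  epsilon_lateral = -0.0004235
Final answer: epsilon_lateral = -0.0004235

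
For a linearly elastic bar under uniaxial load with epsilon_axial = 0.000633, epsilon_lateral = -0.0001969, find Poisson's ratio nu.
Model: a linearly elastic bar under uniaxial load, so epsilon_lateral = -nu·epsilon_axial.
Solve for nu: nu = -epsilon_lateral / epsilon_axial.
Substitute:
  nu = -(-0.0001969) / 0.000633
  nu = 0.3111
Final answer: nu = 0.3111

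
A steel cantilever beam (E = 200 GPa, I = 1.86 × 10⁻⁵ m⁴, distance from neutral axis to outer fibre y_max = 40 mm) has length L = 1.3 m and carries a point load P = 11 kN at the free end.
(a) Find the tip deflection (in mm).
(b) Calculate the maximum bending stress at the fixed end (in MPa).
(a) Tip deflection of a cantilever with an end point load: δ = P·L^3 / (3·E·I). Convert P = 11 kN = 11000 N, E = 200 GPa = 2 × 10¹¹ Pa.
  δ = (11000 × 1.3^3) / (3 × (2 × 10¹¹) × (1.86 × 10⁻⁵)) = 0.002166 m = 2.166 mm
(b) Maximum bending moment at the fixed end: M = P·L = 11000 × 1.3 = 14300 N·m. Convert y_max = 40 mm = 0.04 m.
  σ = M·y_max / I = (14300 × 0.04) / (1.86 × 10⁻⁵) = 3.075 × 10⁷ Pa = 30.75 MPa
Final answer: (a) δ = 2.166 mm, (b) σ = 30.75 MPa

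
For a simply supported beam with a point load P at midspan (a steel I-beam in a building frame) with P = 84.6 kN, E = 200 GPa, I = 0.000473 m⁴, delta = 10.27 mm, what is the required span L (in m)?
Model: a simply supported beam with a point load P at midspan, so delta = (P·L^3) / (48·E·I).
Solve for L: L = ((48·delta·E·I) / P)^(1/3).
Convert to SI units:
  P = 84.6 kN = 84600 N
  E = 200 GPa = 2 × 10¹¹ Pa
  delta = 10.27 mm = 0.01027 m
Substitute:
  L = ((48 × 0.01027 × (2 × 10¹¹) × 0.000473) / 84600)^(1/3)
  L = 8.199 m
Final answer: L = 8.199 m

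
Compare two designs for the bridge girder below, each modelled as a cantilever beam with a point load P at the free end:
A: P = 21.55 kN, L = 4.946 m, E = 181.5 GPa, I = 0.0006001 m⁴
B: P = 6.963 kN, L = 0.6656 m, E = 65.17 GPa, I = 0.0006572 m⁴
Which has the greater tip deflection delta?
Model: a cantilever beam with a point load P at the free end, so delta = (P·L^3) / (3·E·I) (SI units).
  A: delta = (21550 × 4.946^3) / (3 × (1.815 × 10¹¹) × 0.0006001) = 0.00798 m = 7.98 mm
  B: delta = (6963 × 0.6656^3) / (3 × (6.517 × 10¹⁰) × 0.0006572) = 1.598 × 10⁻⁵ m = 0.01598 mm
7.98 mm > 0.01598 mm, so A is larger.
Final answer: A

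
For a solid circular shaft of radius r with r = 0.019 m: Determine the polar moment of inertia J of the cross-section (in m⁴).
Model: a solid circular shaft of radius r, so J = (π·r^4) / 2.
Substitute:
  J = (π × 0.019^4) / 2
  J = 2.047 × 10⁻⁷ m⁴
Final answer: J = 2.047 × 10⁻⁷ m⁴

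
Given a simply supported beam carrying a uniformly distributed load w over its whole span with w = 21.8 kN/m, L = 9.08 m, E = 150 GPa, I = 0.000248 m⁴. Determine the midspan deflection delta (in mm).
Model: a simply supported beam carrying a uniformly distributed load w over its whole span, so delta = (5·w·L^4) / (384·E·I).
Convert to SI units:
  w = 21.8 kN/m = 21800 N/m
  E = 150 GPa = 1.5 × 10¹¹ Pa
Substitute:
  delta = (5 × 21800 × 9.08^4) / (384 × (1.5 × 10¹¹) × 0.000248)
  delta = 0.05187 m
Convert: delta = 0.05187 m = 51.87 mm
Final answer: delta = 51.87 mm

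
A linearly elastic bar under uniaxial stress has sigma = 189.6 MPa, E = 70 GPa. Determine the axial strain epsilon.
Model: a linearly elastic bar under uniaxial stress, so epsilon = sigma / E.
Convert to SI units:
  sigma = 189.6 MPa = 1.896 × 10⁸ Pa
  E = 70 GPa = 7 × 10¹⁰ Pa
Substitute:
  epsilon = (1.896 × 10⁸) / (7 × 10¹⁰)
  epsilon = 0.002709
Final answer: epsilon = 0.002709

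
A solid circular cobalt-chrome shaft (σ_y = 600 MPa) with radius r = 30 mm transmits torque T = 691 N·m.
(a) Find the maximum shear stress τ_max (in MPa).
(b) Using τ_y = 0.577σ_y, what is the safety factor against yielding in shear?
(a) For a solid circular shaft, τ_max = T·r/J with J = π·r^4/2, i.e. τ_max = 2·T / (π·r^3). Convert r = 30 mm = 0.03 m.
  τ_max = (2 × 691) / (π × 0.03^3) = 1.629 × 10⁷ Pa = 16.29 MPa
(b) τ_y = 0.577 × 600 = 346.2 MPa
  SF = τ_y/τ_max = 346.2 / 16.29 = 21.25
Final answer: (a) τ_max = 16.29 MPa, (b) SF = 21.25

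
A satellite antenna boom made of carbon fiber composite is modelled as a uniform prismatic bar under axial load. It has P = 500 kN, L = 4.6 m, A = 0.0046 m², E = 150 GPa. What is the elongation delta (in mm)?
Model: a uniform prismatic bar under axial load, so delta = (P·L) / (A·E).
Convert to SI units:
  P = 500 kN = 500000 N
  E = 150 GPa = 1.5 × 10¹¹ Pa
Substitute:
  delta = (500000 × 4.6) / (0.0046 × (1.5 × 10¹¹))
  delta = 0.003333 m
Convert: delta = 0.003333 m = 3.333 mm
Final answer: delta = 3.333 mm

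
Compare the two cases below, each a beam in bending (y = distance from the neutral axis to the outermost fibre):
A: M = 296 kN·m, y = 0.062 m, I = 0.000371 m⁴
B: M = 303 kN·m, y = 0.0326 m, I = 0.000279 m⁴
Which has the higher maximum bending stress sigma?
Model: a beam in bending (y = distance from the neutral axis to the outermost fibre), so sigma = (M·y) / I (SI units).
  A: sigma = (296000 × 0.062) / 0.000371 = 4.947 × 10⁷ Pa = 49.47 MPa
  B: sigma = (303000 × 0.0326) / 0.000279 = 3.54 × 10⁷ Pa = 35.4 MPa
49.47 MPa > 35.4 MPa, so A is larger.
Final answer: A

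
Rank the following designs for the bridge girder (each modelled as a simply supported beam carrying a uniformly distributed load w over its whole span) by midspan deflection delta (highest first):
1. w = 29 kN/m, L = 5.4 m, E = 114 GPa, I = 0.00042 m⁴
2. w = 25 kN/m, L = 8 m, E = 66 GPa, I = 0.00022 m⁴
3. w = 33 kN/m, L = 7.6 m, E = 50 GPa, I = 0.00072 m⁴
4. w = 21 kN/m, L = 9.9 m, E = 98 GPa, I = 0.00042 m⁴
Model: a simply supported beam carrying a uniformly distributed load w over its whole span, so delta = (5·w·L^4) / (384·E·I) (SI units).
  Case 1: delta = (5 × 29000 × 5.4^4) / (384 × (1.14 × 10¹¹) × 0.00042) = 0.006706 m = 6.706 mm
  Case 2: delta = (5 × 25000 × 8^4) / (384 × (6.6 × 10¹⁰) × 0.00022) = 0.09183 m = 91.83 mm
  Case 3: delta = (5 × 33000 × 7.6^4) / (384 × (5 × 10¹⁰) × 0.00072) = 0.03982 m = 39.82 mm
  Case 4: delta = (5 × 21000 × 9.9^4) / (384 × (9.8 × 10¹⁰) × 0.00042) = 0.06382 m = 63.82 mm
Ordering: 91.83 mm (case 2) > 63.82 mm (case 4) > 39.82 mm (case 3) > 6.706 mm (case 1)
Final answer: 2, 4, 3, 1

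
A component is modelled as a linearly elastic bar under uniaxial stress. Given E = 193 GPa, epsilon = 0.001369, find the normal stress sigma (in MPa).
Model: a linearly elastic bar under uniaxial stress, so epsilon = sigma / E.
Solve for sigma: sigma = epsilon·E.
Convert to SI units:
  E = 193 GPa = 1.93 × 10¹¹ Pa
Substitute:
  sigma = 0.001369 × (1.93 × 10¹¹)
  sigma = 2.642 × 10⁸ Pa
Convert: sigma = 2.642 × 10⁸ Pa = 264.2 MPa
Final answer: sigma = 264.2 MPa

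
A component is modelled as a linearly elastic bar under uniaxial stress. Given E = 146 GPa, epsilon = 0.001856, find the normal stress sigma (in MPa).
Model: a linearly elastic bar under uniaxial stress, so epsilon = sigma / E.
Solve for sigma: sigma = epsilon·E.
Convert to SI units:
  E = 146 GPa = 1.46 × 10¹¹ Pa
Substitute:
  sigma = 0.001856 × (1.46 × 10¹¹)
  sigma = 2.71 × 10⁸ Pa
Convert: sigma = 2.71 × 10⁸ Pa = 271 MPa
Final answer: sigma = 271 MPa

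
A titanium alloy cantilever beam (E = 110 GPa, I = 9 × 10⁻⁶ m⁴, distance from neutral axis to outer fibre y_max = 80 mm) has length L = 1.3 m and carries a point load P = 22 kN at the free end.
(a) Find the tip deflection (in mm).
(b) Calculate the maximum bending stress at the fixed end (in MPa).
(a) Tip deflection of a cantilever with an end point load: δ = P·L^3 / (3·E·I). Convert P = 22 kN = 22000 N, E = 110 GPa = 1.1 × 10¹¹ Pa.
  δ = (22000 × 1.3^3) / (3 × (1.1 × 10¹¹) × (9 × 10⁻⁶)) = 0.01627 m = 16.27 mm
(b) Maximum bending moment at the fixed end: M = P·L = 22000 × 1.3 = 28600 N·m. Convert y_max = 80 mm = 0.08 m.
  σ = M·y_max / I = (28600 × 0.08) / (9 × 10⁻⁶) = 2.542 × 10⁸ Pa = 254.2 MPa
Final answer: (a) δ = 16.27 mm, (b) σ = 254.2 MPa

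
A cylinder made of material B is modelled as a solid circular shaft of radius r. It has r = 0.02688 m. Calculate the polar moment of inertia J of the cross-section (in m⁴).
Model: a solid circular shaft of radius r, so J = (π·r^4) / 2.
Substitute:
  J = (π × 0.02688^4) / 2
  J = 8.2 × 10⁻⁷ m⁴
Final answer: J = 8.2 × 10⁻⁷ m⁴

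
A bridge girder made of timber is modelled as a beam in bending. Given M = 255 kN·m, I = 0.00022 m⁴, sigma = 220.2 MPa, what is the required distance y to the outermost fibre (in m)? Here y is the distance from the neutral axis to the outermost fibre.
Model: a beam in bending, so sigma = (M·y) / I.
Solve for y: y = (sigma·I) / M.
Convert to SI units:
  M = 255 kN·m = 255000 N·m
  sigma = 220.2 MPa = 2.202 × 10⁸ Pa
Substitute:
  y = ((2.202 × 10⁸) × 0.00022) / 255000
  y = 0.19 m
Final answer: y = 0.19 m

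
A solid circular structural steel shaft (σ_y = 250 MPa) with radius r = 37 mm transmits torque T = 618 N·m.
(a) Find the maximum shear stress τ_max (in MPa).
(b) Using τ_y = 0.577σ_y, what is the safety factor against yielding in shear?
(a) For a solid circular shaft, τ_max = T·r/J with J = π·r^4/2, i.e. τ_max = 2·T / (π·r^3). Convert r = 37 mm = 0.037 m.
  τ_max = (2 × 618) / (π × 0.037^3) = 7.767 × 10⁶ Pa = 7.767 MPa
(b) τ_y = 0.577 × 250 = 144.25 MPa
  SF = τ_y/τ_max = 144.25 / 7.767 = 18.57
Final answer: (a) τ_max = 7.767 MPa, (b) SF = 18.57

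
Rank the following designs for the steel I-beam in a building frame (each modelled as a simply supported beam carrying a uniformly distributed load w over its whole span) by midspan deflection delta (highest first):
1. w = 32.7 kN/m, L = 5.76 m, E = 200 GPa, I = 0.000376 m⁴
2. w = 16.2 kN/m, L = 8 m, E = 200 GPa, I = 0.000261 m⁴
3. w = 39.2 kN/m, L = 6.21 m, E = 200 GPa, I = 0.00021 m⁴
Model: a simply supported beam carrying a uniformly distributed load w over its whole span, so delta = (5·w·L^4) / (384·E·I) (SI units).
  Case 1: delta = (5 × 32700 × 5.76^4) / (384 × (2 × 10¹¹) × 0.000376) = 0.006232 m = 6.232 mm
  Case 2: delta = (5 × 16200 × 8^4) / (384 × (2 × 10¹¹) × 0.000261) = 0.01655 m = 16.55 mm
  Case 3: delta = (5 × 39200 × 6.21^4) / (384 × (2 × 10¹¹) × 0.00021) = 0.01807 m = 18.07 mm
Ordering: 18.07 mm (case 3) > 16.55 mm (case 2) > 6.232 mm (case 1)
Final answer: 3, 2, 1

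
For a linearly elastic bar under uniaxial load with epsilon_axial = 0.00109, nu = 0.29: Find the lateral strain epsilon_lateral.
Model: a linearly elastic bar under uniaxial load, so epsilon_lateral = -nu·epsilon_axial.
Substitute:
  epsilon_lateral = -(0.29 × 0.00109)
  epsilon_lateral = -0.0003161
Final answer: epsilon_lateral = -0.0003161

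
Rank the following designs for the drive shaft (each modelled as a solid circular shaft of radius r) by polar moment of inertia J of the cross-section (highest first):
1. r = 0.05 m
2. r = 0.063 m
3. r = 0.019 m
Model: a solid circular shaft of radius r, so J = (π·r^4) / 2 (SI units).
  Case 1: J = (π × 0.05^4) / 2 = 9.817 × 10⁻⁶ m⁴
  Case 2: J = (π × 0.063^4) / 2 = 2.474 × 10⁻⁵ m⁴
  Case 3: J = (π × 0.019^4) / 2 = 2.047 × 10⁻⁷ m⁴
Ordering: 2.474 × 10⁻⁵ m⁴ (case 2) > 9.817 × 10⁻⁶ m⁴ (case 1) > 2.047 × 10⁻⁷ m⁴ (case 3)
Final answer: 2, 1, 3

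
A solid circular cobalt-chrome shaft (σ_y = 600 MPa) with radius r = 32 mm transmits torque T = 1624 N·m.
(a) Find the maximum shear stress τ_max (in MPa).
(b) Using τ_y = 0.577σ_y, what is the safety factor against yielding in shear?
(a) For a solid circular shaft, τ_max = T·r/J with J = π·r^4/2, i.e. τ_max = 2·T / (π·r^3). Convert r = 32 mm = 0.032 m.
  τ_max = (2 × 1624) / (π × 0.032^3) = 3.155 × 10⁷ Pa = 31.55 MPa
(b) τ_y = 0.577 × 600 = 346.2 MPa
  SF = τ_y/τ_max = 346.2 / 31.55 = 10.97
Final answer: (a) τ_max = 31.55 MPa, (b) SF = 10.97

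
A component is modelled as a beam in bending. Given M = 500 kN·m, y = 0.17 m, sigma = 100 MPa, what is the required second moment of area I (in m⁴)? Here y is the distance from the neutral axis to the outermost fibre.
Model: a beam in bending, so sigma = (M·y) / I.
Solve for I: I = (M·y) / sigma.
Convert to SI units:
  M = 500 kN·m = 500000 N·m
  sigma = 100 MPa = 1 × 10⁸ Pa
Substitute:
  I = (500000 × 0.17) / (1 × 10⁸)
  I = 0.00085 m⁴
Final answer: I = 0.00085 m⁴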